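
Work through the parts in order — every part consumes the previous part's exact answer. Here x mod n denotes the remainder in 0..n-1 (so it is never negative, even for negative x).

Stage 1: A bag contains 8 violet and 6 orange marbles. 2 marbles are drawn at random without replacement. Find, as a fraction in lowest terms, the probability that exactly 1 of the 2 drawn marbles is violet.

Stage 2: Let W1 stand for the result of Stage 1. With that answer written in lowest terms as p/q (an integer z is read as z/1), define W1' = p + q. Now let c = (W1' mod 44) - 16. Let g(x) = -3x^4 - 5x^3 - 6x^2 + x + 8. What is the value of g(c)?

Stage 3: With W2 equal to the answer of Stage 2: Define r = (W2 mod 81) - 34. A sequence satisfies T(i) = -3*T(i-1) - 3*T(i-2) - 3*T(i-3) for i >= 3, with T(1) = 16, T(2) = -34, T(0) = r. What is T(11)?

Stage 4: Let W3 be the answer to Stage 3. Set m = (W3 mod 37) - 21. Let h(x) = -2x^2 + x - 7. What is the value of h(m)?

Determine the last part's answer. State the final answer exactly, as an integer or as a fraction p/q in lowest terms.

Stage 1: total draws C(14,2) = 91; favorable C(8,1)*C(6,1) = 48; P = 48/91; answer 48/91
Stage 2: W1 = 48/91; threaded value p + q = 139; c = -9; -3*(-9)^4 - 5*(-9)^3 - 6*(-9)^2 + 1*(-9)^1 + 8 = (-19683) + (3645) + (-486) + (-9) + (8) = -16525; answer -16525
Stage 3: W2 = -16525; r = 46; T(3) = -3*(-34) - 3*(16) - 3*(46) = -84; iterating: T(3)=-84, T(4)=306, T(5)=-564, T(6)=1026, T(7)=-2304, T(8)=5526, T(9)=-12744, T(10)=28566, T(11)=-64044; answer -64044
Stage 4: W3 = -64044; m = -18; -2*(-18)^2 + 1*(-18)^1 - 7 = (-648) + (-18) + (-7) = -673; answer -673

-673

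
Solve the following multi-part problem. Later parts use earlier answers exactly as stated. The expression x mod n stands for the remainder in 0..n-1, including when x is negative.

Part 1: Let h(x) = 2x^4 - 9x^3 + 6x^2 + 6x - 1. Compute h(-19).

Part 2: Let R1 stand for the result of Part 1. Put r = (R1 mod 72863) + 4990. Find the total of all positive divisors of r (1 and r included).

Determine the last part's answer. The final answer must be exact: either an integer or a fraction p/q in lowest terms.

Part 1: 2*(-19)^4 - 9*(-19)^3 + 6*(-19)^2 + 6*(-19)^1 - 1 = (260642) + (61731) + (2166) + (-114) + (-1) = 324424; answer 324424
Part 2: R1 = 324424; r = 37962; 37962 = 2 * 3^3 * 19 * 37; sigma = (1 + 2) * (1 + 3 + 9 + 27) * (1 + 19) * (1 + 37) = 3 * 40 * 20 * 38 = 91200; answer 91200

91200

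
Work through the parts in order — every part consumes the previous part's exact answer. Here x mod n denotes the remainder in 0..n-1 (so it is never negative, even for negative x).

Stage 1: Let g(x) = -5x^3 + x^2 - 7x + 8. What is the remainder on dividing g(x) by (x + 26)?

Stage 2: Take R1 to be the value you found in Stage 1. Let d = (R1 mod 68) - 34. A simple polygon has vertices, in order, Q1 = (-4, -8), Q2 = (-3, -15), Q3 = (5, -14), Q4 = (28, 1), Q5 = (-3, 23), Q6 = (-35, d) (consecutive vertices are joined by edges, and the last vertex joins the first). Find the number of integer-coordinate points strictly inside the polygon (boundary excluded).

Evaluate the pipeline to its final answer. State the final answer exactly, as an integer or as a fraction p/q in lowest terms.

Stage 1: remainder = value at the root: -5*(-26)^3 + 1*(-26)^2 - 7*(-26)^1 + 8 = (87880) + (676) + (182) + (8) = 88746; answer 88746
Stage 2: R1 = 88746; d = -28; cross terms: (-4*-15 - -3*-8)=36, (-3*-14 - 5*-15)=117, (5*1 - 28*-14)=397, (28*23 - -3*1)=647, (-3*-28 - -35*23)=889, (-35*-8 - -4*-28)=168; twice the area = |2254| = 2254; area = 1127; boundary points = 1 + 1 + 1 + 1 + 1 + 1 = 6; strictly interior points = area - boundary/2 + 1 = 1125; answer 1125

1125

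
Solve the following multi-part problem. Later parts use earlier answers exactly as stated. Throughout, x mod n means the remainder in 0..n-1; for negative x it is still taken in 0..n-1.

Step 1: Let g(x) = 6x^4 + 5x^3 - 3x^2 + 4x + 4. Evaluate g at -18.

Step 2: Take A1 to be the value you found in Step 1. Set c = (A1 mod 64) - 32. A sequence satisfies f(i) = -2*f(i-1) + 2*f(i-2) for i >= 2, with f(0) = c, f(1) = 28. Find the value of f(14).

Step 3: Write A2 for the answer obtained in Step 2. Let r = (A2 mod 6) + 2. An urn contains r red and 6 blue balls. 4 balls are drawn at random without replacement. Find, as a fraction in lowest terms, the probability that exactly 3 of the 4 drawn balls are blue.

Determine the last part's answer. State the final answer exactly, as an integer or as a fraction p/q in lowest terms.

8/21

Step 1: 6*(-18)^4 + 5*(-18)^3 - 3*(-18)^2 + 4*(-18)^1 + 4 = (629856) + (-29160) + (-972) + (-72) + (4) = 599656; answer 599656
Step 2: A1 = 599656; c = 8; f(2) = -2*(28) + 2*(8) = -40; iterating: f(2)=-40, f(3)=136, f(4)=-352, f(5)=976, f(6)=-2656, f(7)=7264, f(8)=-19840, f(9)=54208, f(10)=-148096, f(11)=404608, f(12)=-1105408, f(13)=3020032, f(14)=-8250880; answer -8250880
Step 3: A2 = -8250880; r = 4; total draws C(10,4) = 210; favorable C(6,3)*C(4,1) = 80; P = 8/21; answer 8/21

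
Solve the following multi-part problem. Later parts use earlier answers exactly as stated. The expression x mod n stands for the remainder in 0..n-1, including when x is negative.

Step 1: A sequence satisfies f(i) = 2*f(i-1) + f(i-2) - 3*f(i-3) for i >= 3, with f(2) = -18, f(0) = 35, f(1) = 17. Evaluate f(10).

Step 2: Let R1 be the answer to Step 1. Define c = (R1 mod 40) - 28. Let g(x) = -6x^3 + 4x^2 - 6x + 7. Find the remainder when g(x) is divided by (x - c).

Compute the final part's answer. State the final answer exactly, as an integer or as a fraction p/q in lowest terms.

Step 1: f(3) = 2*(-18) + 1*(17) - 3*(35) = -124; iterating: f(3)=-124, f(4)=-317, f(5)=-704, f(6)=-1353, f(7)=-2459, f(8)=-4159, f(9)=-6718, f(10)=-10218; answer -10218
Step 2: R1 = -10218; c = -6; remainder = value at the root: -6*(-6)^3 + 4*(-6)^2 - 6*(-6)^1 + 7 = (1296) + (144) + (36) + (7) = 1483; answer 1483

1483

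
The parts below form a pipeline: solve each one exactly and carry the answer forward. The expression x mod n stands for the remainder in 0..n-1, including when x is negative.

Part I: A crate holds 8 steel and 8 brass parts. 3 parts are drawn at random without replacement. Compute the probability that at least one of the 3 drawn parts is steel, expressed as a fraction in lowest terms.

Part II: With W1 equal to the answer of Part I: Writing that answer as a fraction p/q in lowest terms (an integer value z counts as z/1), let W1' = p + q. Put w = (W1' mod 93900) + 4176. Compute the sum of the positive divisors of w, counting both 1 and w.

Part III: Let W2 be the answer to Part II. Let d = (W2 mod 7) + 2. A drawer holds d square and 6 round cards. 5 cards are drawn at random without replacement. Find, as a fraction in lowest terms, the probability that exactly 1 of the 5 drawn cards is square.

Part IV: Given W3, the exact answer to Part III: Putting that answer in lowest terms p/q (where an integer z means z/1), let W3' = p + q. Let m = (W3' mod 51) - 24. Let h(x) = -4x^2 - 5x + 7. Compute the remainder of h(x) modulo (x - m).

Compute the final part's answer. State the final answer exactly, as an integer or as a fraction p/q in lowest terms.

-1532

Part I: total draws C(16,3) = 560; complement C(8,3) = 56; favorable 560 - 56 = 504; P = 9/10; answer 9/10
Part II: W1 = 9/10; threaded value p + q = 19; w = 4195; 4195 = 5 * 839; sigma = (1 + 5) * (1 + 839) = 6 * 840 = 5040; answer 5040
Part III: W2 = 5040; d = 2; total draws C(8,5) = 56; favorable C(2,1)*C(6,4) = 30; P = 15/28; answer 15/28
Part IV: W3 = 15/28; threaded value p + q = 43; m = 19; remainder = value at the root: -4*(19)^2 - 5*(19)^1 + 7 = (-1444) + (-95) + (7) = -1532; answer -1532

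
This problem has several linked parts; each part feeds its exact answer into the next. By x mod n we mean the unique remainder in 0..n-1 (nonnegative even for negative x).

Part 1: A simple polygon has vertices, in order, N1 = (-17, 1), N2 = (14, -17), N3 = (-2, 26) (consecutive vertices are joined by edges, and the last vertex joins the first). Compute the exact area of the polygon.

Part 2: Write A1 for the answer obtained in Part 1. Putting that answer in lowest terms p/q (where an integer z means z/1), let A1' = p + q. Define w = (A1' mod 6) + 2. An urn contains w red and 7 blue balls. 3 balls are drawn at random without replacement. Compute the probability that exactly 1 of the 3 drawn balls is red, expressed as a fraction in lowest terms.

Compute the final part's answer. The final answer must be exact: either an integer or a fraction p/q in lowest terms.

21/44

Part 1: cross terms: (-17*-17 - 14*1)=275, (14*26 - -2*-17)=330, (-2*1 - -17*26)=440; twice the area = |1045| = 1045; area = 1045/2; answer 1045/2
Part 2: A1 = 1045/2; threaded value p + q = 1047; w = 5; total draws C(12,3) = 220; favorable C(5,1)*C(7,2) = 105; P = 21/44; answer 21/44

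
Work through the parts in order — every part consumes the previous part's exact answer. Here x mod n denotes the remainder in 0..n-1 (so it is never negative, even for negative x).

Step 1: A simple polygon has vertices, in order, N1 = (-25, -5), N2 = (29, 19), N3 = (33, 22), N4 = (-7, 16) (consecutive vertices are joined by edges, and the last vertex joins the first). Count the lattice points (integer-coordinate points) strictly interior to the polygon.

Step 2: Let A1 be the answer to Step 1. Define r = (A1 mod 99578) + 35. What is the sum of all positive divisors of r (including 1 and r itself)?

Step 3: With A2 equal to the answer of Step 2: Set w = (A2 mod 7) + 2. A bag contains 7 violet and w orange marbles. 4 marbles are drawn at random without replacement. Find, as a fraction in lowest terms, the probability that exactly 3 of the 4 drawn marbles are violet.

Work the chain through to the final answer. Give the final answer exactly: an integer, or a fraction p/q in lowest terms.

Step 1: cross terms: (-25*19 - 29*-5)=-330, (29*22 - 33*19)=11, (33*16 - -7*22)=682, (-7*-5 - -25*16)=435; twice the area = |798| = 798; area = 399; boundary points = 6 + 1 + 2 + 3 = 12; strictly interior points = area - boundary/2 + 1 = 394; answer 394
Step 2: A1 = 394; r = 429; 429 = 3 * 11 * 13; sigma = (1 + 3) * (1 + 11) * (1 + 13) = 4 * 12 * 14 = 672; answer 672
Step 3: A2 = 672; w = 2; total draws C(9,4) = 126; favorable C(7,3)*C(2,1) = 70; P = 5/9; answer 5/9

5/9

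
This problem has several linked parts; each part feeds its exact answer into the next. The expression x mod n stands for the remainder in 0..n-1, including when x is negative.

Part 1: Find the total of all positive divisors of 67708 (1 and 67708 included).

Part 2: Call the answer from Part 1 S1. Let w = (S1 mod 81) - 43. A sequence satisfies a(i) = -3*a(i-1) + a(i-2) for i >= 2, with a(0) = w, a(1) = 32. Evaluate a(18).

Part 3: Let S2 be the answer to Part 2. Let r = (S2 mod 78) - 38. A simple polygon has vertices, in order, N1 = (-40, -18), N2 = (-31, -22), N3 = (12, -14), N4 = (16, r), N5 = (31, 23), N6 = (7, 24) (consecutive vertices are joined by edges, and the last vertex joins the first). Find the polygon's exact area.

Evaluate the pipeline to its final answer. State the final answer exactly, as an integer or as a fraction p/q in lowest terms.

Part 1: 67708 = 2^2 * 16927; sigma = (1 + 2 + 4) * (1 + 16927) = 7 * 16928 = 118496; answer 118496
Part 2: S1 = 118496; w = 31; a(2) = -3*(32) + 1*(31) = -65; iterating: a(2)=-65, a(3)=227, a(4)=-746, a(5)=2465, a(6)=-8141, a(7)=26888, a(8)=-88805, a(9)=293303, a(10)=-968714, a(11)=3199445, a(12)=-10567049, a(13)=34900592, a(14)=-115268825, a(15)=380707067, a(16)=-1257390026, a(17)=4152877145, a(18)=-13716021461; answer -13716021461
Part 3: S2 = -13716021461; r = -37; cross terms: (-40*-22 - -31*-18)=322, (-31*-14 - 12*-22)=698, (12*-37 - 16*-14)=-220, (16*23 - 31*-37)=1515, (31*24 - 7*23)=583, (7*-18 - -40*24)=834; twice the area = |3732| = 3732; area = 1866; answer 1866

1866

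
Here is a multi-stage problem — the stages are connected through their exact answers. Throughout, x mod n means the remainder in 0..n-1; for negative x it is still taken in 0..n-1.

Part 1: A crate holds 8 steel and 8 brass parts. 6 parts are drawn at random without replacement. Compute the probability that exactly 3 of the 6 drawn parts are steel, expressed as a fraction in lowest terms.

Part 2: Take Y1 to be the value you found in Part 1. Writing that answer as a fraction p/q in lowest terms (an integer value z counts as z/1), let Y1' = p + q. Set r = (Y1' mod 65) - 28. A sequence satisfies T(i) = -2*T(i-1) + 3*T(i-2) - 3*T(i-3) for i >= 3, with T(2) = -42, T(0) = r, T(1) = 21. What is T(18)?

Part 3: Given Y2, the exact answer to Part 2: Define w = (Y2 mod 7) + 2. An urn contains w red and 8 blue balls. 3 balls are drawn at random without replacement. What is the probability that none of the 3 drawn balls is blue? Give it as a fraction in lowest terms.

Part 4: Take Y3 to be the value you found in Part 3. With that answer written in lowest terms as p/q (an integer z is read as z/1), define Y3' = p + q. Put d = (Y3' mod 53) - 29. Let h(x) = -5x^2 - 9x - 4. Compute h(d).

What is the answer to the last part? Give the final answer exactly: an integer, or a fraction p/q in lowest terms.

-966

Part 1: total draws C(16,6) = 8008; favorable C(8,3)*C(8,3) = 3136; P = 56/143; answer 56/143
Part 2: Y1 = 56/143; threaded value p + q = 199; r = -24; T(3) = -2*(-42) + 3*(21) - 3*(-24) = 219; iterating: T(3)=219, T(4)=-627, T(5)=2037, T(6)=-6612, T(7)=21216, T(8)=-68379, T(9)=220242, T(10)=-709269, T(11)=2284401, T(12)=-7357335, T(13)=23695680, T(14)=-76316568, T(15)=245792181, T(16)=-791621106, T(17)=2549568459, T(18)=-8211376779; answer -8211376779
Part 3: Y2 = -8211376779; w = 5; total draws C(13,3) = 286; favorable C(5,3) = 10; P = 5/143; answer 5/143
Part 4: Y3 = 5/143; threaded value p + q = 148; d = 13; -5*(13)^2 - 9*(13)^1 - 4 = (-845) + (-117) + (-4) = -966; answer -966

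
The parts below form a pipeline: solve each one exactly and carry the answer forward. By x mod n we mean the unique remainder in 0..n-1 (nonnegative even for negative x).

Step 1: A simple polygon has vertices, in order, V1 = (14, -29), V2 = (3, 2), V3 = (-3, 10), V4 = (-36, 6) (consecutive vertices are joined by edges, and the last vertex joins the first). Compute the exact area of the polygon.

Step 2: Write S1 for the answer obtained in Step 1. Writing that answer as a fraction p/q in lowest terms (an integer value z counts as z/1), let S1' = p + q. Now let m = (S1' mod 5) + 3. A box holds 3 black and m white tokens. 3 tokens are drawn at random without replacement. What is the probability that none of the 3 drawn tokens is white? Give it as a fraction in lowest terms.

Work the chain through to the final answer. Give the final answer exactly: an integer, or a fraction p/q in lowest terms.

Step 1: cross terms: (14*2 - 3*-29)=115, (3*10 - -3*2)=36, (-3*6 - -36*10)=342, (-36*-29 - 14*6)=960; twice the area = |1453| = 1453; area = 1453/2; answer 1453/2
Step 2: S1 = 1453/2; threaded value p + q = 1455; m = 3; total draws C(6,3) = 20; favorable C(3,3) = 1; P = 1/20; answer 1/20

1/20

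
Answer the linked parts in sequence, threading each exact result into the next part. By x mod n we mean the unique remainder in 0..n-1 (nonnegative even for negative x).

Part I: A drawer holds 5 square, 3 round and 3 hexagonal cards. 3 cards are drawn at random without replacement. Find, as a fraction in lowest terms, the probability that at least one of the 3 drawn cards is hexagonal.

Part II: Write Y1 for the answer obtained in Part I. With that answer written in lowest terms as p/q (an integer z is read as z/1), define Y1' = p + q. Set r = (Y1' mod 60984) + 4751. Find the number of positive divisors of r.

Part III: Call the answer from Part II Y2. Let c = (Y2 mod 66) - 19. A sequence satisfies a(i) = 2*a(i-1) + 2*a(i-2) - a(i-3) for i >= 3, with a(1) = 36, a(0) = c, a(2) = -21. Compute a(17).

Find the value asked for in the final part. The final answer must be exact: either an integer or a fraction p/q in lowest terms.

6183591

Part I: total draws C(11,3) = 165; complement C(8,3) = 56; favorable 165 - 56 = 109; P = 109/165; answer 109/165
Part II: Y1 = 109/165; threaded value p + q = 274; r = 5025; 5025 = 3 * 5^2 * 67; number of divisors = (1+1) * (2+1) * (1+1) = 12; answer 12
Part III: Y2 = 12; c = -7; a(3) = 2*(-21) + 2*(36) - 1*(-7) = 37; iterating: a(3)=37, a(4)=-4, a(5)=87, a(6)=129, a(7)=436, a(8)=1043, a(9)=2829, a(10)=7308, a(11)=19231, a(12)=50249, a(13)=131652, a(14)=344571, a(15)=902197, a(16)=2361884, a(17)=6183591; answer 6183591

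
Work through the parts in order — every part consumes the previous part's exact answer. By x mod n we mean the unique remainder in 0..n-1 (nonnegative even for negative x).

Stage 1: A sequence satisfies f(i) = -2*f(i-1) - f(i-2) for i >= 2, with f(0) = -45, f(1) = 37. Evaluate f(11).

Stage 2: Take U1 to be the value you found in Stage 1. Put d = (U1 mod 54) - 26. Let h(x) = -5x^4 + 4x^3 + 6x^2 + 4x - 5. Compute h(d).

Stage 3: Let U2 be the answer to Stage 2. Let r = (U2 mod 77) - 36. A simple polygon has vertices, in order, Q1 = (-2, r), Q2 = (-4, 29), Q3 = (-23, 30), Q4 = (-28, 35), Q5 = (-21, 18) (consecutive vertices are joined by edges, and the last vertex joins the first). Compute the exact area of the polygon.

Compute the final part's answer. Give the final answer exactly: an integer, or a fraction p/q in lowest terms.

Stage 1: f(2) = -2*(37) - 1*(-45) = -29; iterating: f(2)=-29, f(3)=21, f(4)=-13, f(5)=5, f(6)=3, f(7)=-11, f(8)=19, f(9)=-27, f(10)=35, f(11)=-43; answer -43
Stage 2: U1 = -43; d = -15; -5*(-15)^4 + 4*(-15)^3 + 6*(-15)^2 + 4*(-15)^1 - 5 = (-253125) + (-13500) + (1350) + (-60) + (-5) = -265340; answer -265340
Stage 3: U2 = -265340; r = -34; cross terms: (-2*29 - -4*-34)=-194, (-4*30 - -23*29)=547, (-23*35 - -28*30)=35, (-28*18 - -21*35)=231, (-21*-34 - -2*18)=750; twice the area = |1369| = 1369; area = 1369/2; answer 1369/2

1369/2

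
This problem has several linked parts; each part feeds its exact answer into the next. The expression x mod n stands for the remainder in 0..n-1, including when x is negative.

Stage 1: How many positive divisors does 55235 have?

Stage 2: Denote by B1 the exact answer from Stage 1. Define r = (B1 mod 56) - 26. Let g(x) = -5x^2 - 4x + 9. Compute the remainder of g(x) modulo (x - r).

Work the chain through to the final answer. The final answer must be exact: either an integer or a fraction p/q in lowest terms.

Stage 1: 55235 = 5 * 11047; number of divisors = (1+1) * (1+1) = 4; answer 4
Stage 2: B1 = 4; r = -22; remainder = value at the root: -5*(-22)^2 - 4*(-22)^1 + 9 = (-2420) + (88) + (9) = -2323; answer -2323

-2323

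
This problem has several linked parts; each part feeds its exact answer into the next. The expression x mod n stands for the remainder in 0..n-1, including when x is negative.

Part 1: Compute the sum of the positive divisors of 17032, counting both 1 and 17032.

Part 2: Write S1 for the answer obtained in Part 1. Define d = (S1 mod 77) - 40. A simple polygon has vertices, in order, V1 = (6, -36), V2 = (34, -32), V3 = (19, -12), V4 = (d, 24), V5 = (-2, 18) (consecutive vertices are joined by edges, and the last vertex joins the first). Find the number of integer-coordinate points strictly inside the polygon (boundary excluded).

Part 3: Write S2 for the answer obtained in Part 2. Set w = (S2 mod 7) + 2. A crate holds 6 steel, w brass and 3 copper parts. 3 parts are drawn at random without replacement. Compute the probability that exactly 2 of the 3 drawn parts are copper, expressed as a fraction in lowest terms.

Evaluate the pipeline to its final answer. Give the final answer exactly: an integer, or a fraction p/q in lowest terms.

Part 1: 17032 = 2^3 * 2129; sigma = (1 + 2 + 4 + 8) * (1 + 2129) = 15 * 2130 = 31950; answer 31950
Part 2: S1 = 31950; d = 32; cross terms: (6*-32 - 34*-36)=1032, (34*-12 - 19*-32)=200, (19*24 - 32*-12)=840, (32*18 - -2*24)=624, (-2*-36 - 6*18)=-36; twice the area = |2660| = 2660; area = 1330; boundary points = 4 + 5 + 1 + 2 + 2 = 14; strictly interior points = area - boundary/2 + 1 = 1324; answer 1324
Part 3: S2 = 1324; w = 3; total draws C(12,3) = 220; favorable C(3,2)*C(9,1) = 27; P = 27/220; answer 27/220

27/220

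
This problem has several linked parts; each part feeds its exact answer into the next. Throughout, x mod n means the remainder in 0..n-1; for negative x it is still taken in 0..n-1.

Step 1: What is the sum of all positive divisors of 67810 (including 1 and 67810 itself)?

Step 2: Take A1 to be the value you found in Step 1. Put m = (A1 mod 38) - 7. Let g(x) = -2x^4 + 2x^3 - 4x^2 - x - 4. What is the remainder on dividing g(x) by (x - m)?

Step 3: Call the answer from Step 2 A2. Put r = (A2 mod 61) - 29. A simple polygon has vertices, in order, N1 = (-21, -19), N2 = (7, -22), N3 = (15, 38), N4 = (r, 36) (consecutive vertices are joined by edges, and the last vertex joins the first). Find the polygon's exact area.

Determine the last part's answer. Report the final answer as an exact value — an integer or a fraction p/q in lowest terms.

Step 1: 67810 = 2 * 5 * 6781; sigma = (1 + 2) * (1 + 5) * (1 + 6781) = 3 * 6 * 6782 = 122076; answer 122076
Step 2: A1 = 122076; m = 13; remainder = value at the root: -2*(13)^4 + 2*(13)^3 - 4*(13)^2 - 1*(13)^1 - 4 = (-57122) + (4394) + (-676) + (-13) + (-4) = -53421; answer -53421
Step 3: A2 = -53421; r = -14; cross terms: (-21*-22 - 7*-19)=595, (7*38 - 15*-22)=596, (15*36 - -14*38)=1072, (-14*-19 - -21*36)=1022; twice the area = |3285| = 3285; area = 3285/2; answer 3285/2

3285/2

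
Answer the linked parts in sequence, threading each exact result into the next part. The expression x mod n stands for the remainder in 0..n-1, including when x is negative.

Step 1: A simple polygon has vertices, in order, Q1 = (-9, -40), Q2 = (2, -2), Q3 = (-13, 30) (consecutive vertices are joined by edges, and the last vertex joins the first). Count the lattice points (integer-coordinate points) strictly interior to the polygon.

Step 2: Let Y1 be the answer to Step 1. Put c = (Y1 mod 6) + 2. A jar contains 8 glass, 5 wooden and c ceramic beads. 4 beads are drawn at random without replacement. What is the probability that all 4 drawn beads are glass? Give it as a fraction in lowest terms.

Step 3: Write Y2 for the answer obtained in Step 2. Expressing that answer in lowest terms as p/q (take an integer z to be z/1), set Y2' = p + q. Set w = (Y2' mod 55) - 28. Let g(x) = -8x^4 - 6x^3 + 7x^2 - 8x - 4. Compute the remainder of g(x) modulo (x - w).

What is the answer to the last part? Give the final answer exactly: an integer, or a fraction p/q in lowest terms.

Step 1: cross terms: (-9*-2 - 2*-40)=98, (2*30 - -13*-2)=34, (-13*-40 - -9*30)=790; twice the area = |922| = 922; area = 461; boundary points = 1 + 1 + 2 = 4; strictly interior points = area - boundary/2 + 1 = 460; answer 460
Step 2: Y1 = 460; c = 6; total draws C(19,4) = 3876; favorable C(8,4) = 70; P = 35/1938; answer 35/1938
Step 3: Y2 = 35/1938; threaded value p + q = 1973; w = 20; remainder = value at the root: -8*(20)^4 - 6*(20)^3 + 7*(20)^2 - 8*(20)^1 - 4 = (-1280000) + (-48000) + (2800) + (-160) + (-4) = -1325364; answer -1325364

-1325364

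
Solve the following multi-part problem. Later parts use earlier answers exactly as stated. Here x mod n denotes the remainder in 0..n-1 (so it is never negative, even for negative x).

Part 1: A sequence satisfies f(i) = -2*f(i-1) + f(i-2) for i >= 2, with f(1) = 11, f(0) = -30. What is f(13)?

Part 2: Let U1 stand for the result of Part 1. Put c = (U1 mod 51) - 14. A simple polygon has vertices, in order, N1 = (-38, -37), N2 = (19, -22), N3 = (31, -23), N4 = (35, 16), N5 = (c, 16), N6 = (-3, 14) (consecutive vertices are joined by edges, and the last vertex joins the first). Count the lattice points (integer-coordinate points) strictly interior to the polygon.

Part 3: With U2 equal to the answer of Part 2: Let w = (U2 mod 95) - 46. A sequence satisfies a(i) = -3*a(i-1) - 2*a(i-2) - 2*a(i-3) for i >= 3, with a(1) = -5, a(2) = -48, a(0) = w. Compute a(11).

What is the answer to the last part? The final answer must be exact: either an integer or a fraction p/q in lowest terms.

159088

Part 1: f(2) = -2*(11) + 1*(-30) = -52; iterating: f(2)=-52, f(3)=115, f(4)=-282, f(5)=679, f(6)=-1640, f(7)=3959, f(8)=-9558, f(9)=23075, f(10)=-55708, f(11)=134491, f(12)=-324690, f(13)=783871; answer 783871
Part 2: U1 = 783871; c = -13; cross terms: (-38*-22 - 19*-37)=1539, (19*-23 - 31*-22)=245, (31*16 - 35*-23)=1301, (35*16 - -13*16)=768, (-13*14 - -3*16)=-134, (-3*-37 - -38*14)=643; twice the area = |4362| = 4362; area = 2181; boundary points = 3 + 1 + 1 + 48 + 2 + 1 = 56; strictly interior points = area - boundary/2 + 1 = 2154; answer 2154
Part 3: U2 = 2154; w = 18; a(3) = -3*(-48) - 2*(-5) - 2*(18) = 118; iterating: a(3)=118, a(4)=-248, a(5)=604, a(6)=-1552, a(7)=3944, a(8)=-9936, a(9)=25024, a(10)=-63088, a(11)=159088; answer 159088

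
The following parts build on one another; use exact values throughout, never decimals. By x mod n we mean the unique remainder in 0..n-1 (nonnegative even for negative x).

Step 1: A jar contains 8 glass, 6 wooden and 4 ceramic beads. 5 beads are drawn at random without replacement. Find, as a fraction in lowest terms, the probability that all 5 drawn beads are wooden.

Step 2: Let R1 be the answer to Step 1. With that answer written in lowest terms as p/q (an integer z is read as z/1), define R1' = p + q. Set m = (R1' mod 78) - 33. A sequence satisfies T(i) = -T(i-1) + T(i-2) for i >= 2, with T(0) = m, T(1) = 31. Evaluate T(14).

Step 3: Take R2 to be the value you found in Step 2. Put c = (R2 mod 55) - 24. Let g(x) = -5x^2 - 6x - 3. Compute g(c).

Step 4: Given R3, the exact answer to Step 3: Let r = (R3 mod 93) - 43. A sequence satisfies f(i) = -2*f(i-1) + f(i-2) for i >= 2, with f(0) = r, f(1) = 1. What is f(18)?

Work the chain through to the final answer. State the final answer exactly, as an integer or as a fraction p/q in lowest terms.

48406795

Step 1: total draws C(18,5) = 8568; favorable C(6,5) = 6; P = 1/1428; answer 1/1428
Step 2: R1 = 1/1428; threaded value p + q = 1429; m = -8; T(2) = -1*(31) + 1*(-8) = -39; iterating: T(2)=-39, T(3)=70, T(4)=-109, T(5)=179, T(6)=-288, T(7)=467, T(8)=-755, T(9)=1222, T(10)=-1977, T(11)=3199, T(12)=-5176, T(13)=8375, T(14)=-13551; answer -13551
Step 3: R2 = -13551; c = 10; -5*(10)^2 - 6*(10)^1 - 3 = (-500) + (-60) + (-3) = -563; answer -563
Step 4: R3 = -563; r = 45; f(2) = -2*(1) + 1*(45) = 43; iterating: f(2)=43, f(3)=-85, f(4)=213, f(5)=-511, f(6)=1235, f(7)=-2981, f(8)=7197, f(9)=-17375, f(10)=41947, f(11)=-101269, f(12)=244485, f(13)=-590239, f(14)=1424963, f(15)=-3440165, f(16)=8305293, f(17)=-20050751, f(18)=48406795; answer 48406795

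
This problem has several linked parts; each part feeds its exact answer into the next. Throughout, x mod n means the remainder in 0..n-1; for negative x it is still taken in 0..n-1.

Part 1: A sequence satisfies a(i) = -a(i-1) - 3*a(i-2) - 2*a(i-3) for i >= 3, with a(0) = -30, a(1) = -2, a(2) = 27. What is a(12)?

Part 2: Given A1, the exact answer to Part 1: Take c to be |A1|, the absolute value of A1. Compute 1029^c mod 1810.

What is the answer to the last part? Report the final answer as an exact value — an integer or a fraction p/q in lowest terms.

Part 1: a(3) = -1*(27) - 3*(-2) - 2*(-30) = 39; iterating: a(3)=39, a(4)=-116, a(5)=-55, a(6)=325, a(7)=72, a(8)=-937, a(9)=71, a(10)=2596, a(11)=-935, a(12)=-6995; answer -6995
Part 2: A1 = -6995; c = 6995; squarings mod 1810: 1029^1=1029, 1029^2=1801, 1029^4=81, 1029^8=1131, 1029^16=1301, 1029^32=251, 1029^64=1461, 1029^128=531, 1029^256=1411, 1029^512=1731, 1029^1024=811, 1029^2048=691, 1029^4096=1451; 1029^6995 = 1029^1 * 1029^2 * 1029^16 * 1029^64 * 1029^256 * 1029^512 * 1029^2048 * 1029^4096 = 379 (mod 1810); answer 379

379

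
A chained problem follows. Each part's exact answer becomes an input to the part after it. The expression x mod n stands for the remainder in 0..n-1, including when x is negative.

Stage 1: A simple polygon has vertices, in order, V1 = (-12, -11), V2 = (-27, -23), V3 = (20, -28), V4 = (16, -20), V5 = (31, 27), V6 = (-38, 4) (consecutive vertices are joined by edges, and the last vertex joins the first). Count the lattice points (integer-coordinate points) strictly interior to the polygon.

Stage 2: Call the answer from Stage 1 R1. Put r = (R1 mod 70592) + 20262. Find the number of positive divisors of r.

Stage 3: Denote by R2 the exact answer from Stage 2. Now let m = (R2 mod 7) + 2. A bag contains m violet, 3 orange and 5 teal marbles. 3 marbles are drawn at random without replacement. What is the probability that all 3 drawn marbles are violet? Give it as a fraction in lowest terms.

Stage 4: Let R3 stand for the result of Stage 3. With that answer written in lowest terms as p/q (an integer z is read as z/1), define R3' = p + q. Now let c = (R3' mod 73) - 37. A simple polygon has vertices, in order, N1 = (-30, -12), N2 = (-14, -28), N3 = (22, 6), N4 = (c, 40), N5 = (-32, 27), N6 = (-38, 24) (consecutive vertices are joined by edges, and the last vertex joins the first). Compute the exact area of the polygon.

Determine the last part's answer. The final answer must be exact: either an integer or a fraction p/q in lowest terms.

Stage 1: cross terms: (-12*-23 - -27*-11)=-21, (-27*-28 - 20*-23)=1216, (20*-20 - 16*-28)=48, (16*27 - 31*-20)=1052, (31*4 - -38*27)=1150, (-38*-11 - -12*4)=466; twice the area = |3911| = 3911; area = 3911/2; boundary points = 3 + 1 + 4 + 1 + 23 + 1 = 33; strictly interior points = area - boundary/2 + 1 = 1940; answer 1940
Stage 2: R1 = 1940; r = 22202; 22202 = 2 * 17 * 653; number of divisors = (1+1) * (1+1) * (1+1) = 8; answer 8
Stage 3: R2 = 8; m = 3; total draws C(11,3) = 165; favorable C(3,3) = 1; P = 1/165; answer 1/165
Stage 4: R3 = 1/165; threaded value p + q = 166; c = -17; cross terms: (-30*-28 - -14*-12)=672, (-14*6 - 22*-28)=532, (22*40 - -17*6)=982, (-17*27 - -32*40)=821, (-32*24 - -38*27)=258, (-38*-12 - -30*24)=1176; twice the area = |4441| = 4441; area = 4441/2; answer 4441/2

4441/2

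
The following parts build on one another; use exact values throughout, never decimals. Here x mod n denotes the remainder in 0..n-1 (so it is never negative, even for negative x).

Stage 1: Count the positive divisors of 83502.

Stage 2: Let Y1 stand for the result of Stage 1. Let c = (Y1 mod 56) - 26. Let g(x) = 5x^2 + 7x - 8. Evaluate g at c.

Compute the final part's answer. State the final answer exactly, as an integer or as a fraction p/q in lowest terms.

874

Stage 1: 83502 = 2 * 3^2 * 4639; number of divisors = (1+1) * (2+1) * (1+1) = 12; answer 12
Stage 2: Y1 = 12; c = -14; 5*(-14)^2 + 7*(-14)^1 - 8 = (980) + (-98) + (-8) = 874; answer 874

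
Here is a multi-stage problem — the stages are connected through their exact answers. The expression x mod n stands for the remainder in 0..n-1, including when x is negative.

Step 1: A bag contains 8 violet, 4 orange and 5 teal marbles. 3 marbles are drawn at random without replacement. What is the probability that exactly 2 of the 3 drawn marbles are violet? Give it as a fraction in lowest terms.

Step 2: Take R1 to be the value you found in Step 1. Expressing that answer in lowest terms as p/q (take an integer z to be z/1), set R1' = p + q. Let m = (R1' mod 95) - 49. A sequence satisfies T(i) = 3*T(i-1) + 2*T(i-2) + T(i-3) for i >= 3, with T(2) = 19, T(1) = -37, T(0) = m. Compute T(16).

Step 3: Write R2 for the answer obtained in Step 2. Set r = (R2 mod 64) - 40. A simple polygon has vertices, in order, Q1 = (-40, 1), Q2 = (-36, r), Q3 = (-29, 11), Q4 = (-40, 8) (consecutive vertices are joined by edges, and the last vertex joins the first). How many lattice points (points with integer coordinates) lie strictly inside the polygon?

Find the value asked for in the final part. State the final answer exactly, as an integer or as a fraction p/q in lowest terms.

Step 1: total draws C(17,3) = 680; favorable C(8,2)*C(9,1) = 252; P = 63/170; answer 63/170
Step 2: R1 = 63/170; threaded value p + q = 233; m = -6; T(3) = 3*(19) + 2*(-37) + 1*(-6) = -23; iterating: T(3)=-23, T(4)=-68, T(5)=-231, T(6)=-852, T(7)=-3086, T(8)=-11193, T(9)=-40603, T(10)=-147281, T(11)=-534242, T(12)=-1937891, T(13)=-7029438, T(14)=-25498338, T(15)=-92491781, T(16)=-335501457; answer -335501457
Step 3: R2 = -335501457; r = 7; cross terms: (-40*7 - -36*1)=-244, (-36*11 - -29*7)=-193, (-29*8 - -40*11)=208, (-40*1 - -40*8)=280; twice the area = |51| = 51; area = 51/2; boundary points = 2 + 1 + 1 + 7 = 11; strictly interior points = area - boundary/2 + 1 = 21; answer 21

21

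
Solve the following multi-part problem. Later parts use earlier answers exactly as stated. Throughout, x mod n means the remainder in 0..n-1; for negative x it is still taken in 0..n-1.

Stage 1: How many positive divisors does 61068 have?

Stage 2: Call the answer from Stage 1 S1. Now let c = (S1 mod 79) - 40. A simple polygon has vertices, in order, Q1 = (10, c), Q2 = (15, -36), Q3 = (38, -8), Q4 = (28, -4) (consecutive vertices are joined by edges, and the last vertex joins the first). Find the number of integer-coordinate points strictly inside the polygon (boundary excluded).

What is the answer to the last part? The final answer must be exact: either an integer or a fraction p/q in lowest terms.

Stage 1: 61068 = 2^2 * 3 * 7 * 727; number of divisors = (2+1) * (1+1) * (1+1) * (1+1) = 24; answer 24
Stage 2: S1 = 24; c = -16; cross terms: (10*-36 - 15*-16)=-120, (15*-8 - 38*-36)=1248, (38*-4 - 28*-8)=72, (28*-16 - 10*-4)=-408; twice the area = |792| = 792; area = 396; boundary points = 5 + 1 + 2 + 6 = 14; strictly interior points = area - boundary/2 + 1 = 390; answer 390

390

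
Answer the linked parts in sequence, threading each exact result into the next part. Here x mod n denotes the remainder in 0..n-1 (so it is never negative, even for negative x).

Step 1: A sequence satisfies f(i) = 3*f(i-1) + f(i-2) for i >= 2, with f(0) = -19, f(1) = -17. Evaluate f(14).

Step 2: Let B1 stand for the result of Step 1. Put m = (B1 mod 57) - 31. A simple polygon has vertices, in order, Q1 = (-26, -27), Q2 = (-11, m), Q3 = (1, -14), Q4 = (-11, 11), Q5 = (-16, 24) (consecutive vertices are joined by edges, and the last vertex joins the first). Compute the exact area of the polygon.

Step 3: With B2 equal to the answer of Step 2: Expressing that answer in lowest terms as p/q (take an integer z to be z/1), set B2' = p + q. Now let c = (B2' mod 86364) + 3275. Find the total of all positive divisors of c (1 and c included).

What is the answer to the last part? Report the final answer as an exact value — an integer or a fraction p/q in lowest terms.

Step 1: f(2) = 3*(-17) + 1*(-19) = -70; iterating: f(2)=-70, f(3)=-227, f(4)=-751, f(5)=-2480, f(6)=-8191, f(7)=-27053, f(8)=-89350, f(9)=-295103, f(10)=-974659, f(11)=-3219080, f(12)=-10631899, f(13)=-35114777, f(14)=-115976230; answer -115976230
Step 2: B1 = -115976230; m = -14; cross terms: (-26*-14 - -11*-27)=67, (-11*-14 - 1*-14)=168, (1*11 - -11*-14)=-143, (-11*24 - -16*11)=-88, (-16*-27 - -26*24)=1056; twice the area = |1060| = 1060; area = 530; answer 530
Step 3: B2 = 530; threaded value p + q = 531; c = 3806; 3806 = 2 * 11 * 173; sigma = (1 + 2) * (1 + 11) * (1 + 173) = 3 * 12 * 174 = 6264; answer 6264

6264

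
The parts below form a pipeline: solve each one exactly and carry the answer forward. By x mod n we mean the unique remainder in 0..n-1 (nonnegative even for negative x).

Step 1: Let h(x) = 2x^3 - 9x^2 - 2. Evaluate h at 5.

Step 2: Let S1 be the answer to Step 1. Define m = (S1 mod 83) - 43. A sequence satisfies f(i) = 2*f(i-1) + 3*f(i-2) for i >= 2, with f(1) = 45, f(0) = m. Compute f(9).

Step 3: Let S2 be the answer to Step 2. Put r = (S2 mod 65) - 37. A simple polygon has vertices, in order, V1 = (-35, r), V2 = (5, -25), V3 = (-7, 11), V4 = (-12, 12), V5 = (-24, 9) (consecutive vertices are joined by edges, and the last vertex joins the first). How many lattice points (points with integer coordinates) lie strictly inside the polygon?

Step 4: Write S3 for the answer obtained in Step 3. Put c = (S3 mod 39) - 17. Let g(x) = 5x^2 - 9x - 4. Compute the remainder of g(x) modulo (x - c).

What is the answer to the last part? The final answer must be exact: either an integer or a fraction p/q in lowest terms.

Step 1: 2*(5)^3 - 9*(5)^2 - 2 = (250) + (-225) + (-2) = 23; answer 23
Step 2: S1 = 23; m = -20; f(2) = 2*(45) + 3*(-20) = 30; iterating: f(2)=30, f(3)=195, f(4)=480, f(5)=1545, f(6)=4530, f(7)=13695, f(8)=40980, f(9)=123045; answer 123045
Step 3: S2 = 123045; r = -37; cross terms: (-35*-25 - 5*-37)=1060, (5*11 - -7*-25)=-120, (-7*12 - -12*11)=48, (-12*9 - -24*12)=180, (-24*-37 - -35*9)=1203; twice the area = |2371| = 2371; area = 2371/2; boundary points = 4 + 12 + 1 + 3 + 1 = 21; strictly interior points = area - boundary/2 + 1 = 1176; answer 1176
Step 4: S3 = 1176; c = -11; remainder = value at the root: 5*(-11)^2 - 9*(-11)^1 - 4 = (605) + (99) + (-4) = 700; answer 700

700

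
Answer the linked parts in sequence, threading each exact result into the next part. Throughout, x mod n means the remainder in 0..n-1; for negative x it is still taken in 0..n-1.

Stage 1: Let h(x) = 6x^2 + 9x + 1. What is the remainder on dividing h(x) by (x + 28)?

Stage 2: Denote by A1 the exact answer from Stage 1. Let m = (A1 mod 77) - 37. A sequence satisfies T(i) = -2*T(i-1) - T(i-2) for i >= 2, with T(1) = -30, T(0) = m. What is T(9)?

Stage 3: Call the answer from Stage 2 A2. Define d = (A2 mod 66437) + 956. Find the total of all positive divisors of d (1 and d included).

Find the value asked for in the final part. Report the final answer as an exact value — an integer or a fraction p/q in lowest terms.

Stage 1: remainder = value at the root: 6*(-28)^2 + 9*(-28)^1 + 1 = (4704) + (-252) + (1) = 4453; answer 4453
Stage 2: A1 = 4453; m = 27; T(2) = -2*(-30) - 1*(27) = 33; iterating: T(2)=33, T(3)=-36, T(4)=39, T(5)=-42, T(6)=45, T(7)=-48, T(8)=51, T(9)=-54; answer -54
Stage 3: A2 = -54; d = 67339; 67339 is prime, so its only divisors are 1 and 67339; sigma = 1 + 67339 = 67340; answer 67340

67340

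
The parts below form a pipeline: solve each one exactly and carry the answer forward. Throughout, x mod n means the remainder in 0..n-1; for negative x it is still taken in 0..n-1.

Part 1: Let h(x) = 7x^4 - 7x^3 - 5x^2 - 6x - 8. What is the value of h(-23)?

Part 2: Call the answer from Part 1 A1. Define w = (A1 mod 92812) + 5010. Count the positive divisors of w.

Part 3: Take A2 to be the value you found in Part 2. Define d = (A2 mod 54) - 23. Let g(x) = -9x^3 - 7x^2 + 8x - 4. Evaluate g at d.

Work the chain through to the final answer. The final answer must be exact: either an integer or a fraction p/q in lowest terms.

Part 1: 7*(-23)^4 - 7*(-23)^3 - 5*(-23)^2 - 6*(-23)^1 - 8 = (1958887) + (85169) + (-2645) + (138) + (-8) = 2041541; answer 2041541
Part 2: A1 = 2041541; w = 97499; 97499 is prime, so its only divisors are 1 and 97499; count = 2; answer 2
Part 3: A2 = 2; d = -21; -9*(-21)^3 - 7*(-21)^2 + 8*(-21)^1 - 4 = (83349) + (-3087) + (-168) + (-4) = 80090; answer 80090

80090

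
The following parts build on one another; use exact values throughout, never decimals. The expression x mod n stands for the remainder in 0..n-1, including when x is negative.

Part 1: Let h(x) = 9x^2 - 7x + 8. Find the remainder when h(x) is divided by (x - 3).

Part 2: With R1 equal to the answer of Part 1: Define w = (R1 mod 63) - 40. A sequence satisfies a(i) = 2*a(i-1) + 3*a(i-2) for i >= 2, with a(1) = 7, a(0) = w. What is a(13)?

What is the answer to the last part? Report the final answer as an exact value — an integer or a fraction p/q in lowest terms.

-11160233

Part 1: remainder = value at the root: 9*(3)^2 - 7*(3)^1 + 8 = (81) + (-21) + (8) = 68; answer 68
Part 2: R1 = 68; w = -35; a(2) = 2*(7) + 3*(-35) = -91; iterating: a(2)=-91, a(3)=-161, a(4)=-595, a(5)=-1673, a(6)=-5131, a(7)=-15281, a(8)=-45955, a(9)=-137753, a(10)=-413371, a(11)=-1240001, a(12)=-3720115, a(13)=-11160233; answer -11160233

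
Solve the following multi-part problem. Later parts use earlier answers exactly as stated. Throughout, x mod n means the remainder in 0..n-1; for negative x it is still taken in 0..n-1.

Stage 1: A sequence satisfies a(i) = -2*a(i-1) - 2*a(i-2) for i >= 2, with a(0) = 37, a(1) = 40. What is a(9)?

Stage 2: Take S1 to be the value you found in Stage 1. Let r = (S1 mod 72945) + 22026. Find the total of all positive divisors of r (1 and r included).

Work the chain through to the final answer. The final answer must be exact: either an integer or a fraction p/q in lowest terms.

Stage 1: a(2) = -2*(40) - 2*(37) = -154; iterating: a(2)=-154, a(3)=228, a(4)=-148, a(5)=-160, a(6)=616, a(7)=-912, a(8)=592, a(9)=640; answer 640
Stage 2: S1 = 640; r = 22666; 22666 = 2 * 7 * 1619; sigma = (1 + 2) * (1 + 7) * (1 + 1619) = 3 * 8 * 1620 = 38880; answer 38880

38880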